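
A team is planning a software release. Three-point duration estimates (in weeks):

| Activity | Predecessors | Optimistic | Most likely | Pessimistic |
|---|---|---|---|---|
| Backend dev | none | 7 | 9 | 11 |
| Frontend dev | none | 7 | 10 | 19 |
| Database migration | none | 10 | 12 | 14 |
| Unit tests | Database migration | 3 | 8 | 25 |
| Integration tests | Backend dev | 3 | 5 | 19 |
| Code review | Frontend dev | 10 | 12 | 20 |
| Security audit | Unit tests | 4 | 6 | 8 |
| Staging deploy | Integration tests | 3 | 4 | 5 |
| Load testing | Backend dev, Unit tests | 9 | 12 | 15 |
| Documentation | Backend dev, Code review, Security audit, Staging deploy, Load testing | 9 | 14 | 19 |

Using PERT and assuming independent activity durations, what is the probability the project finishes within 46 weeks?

0.317

te_Backend dev = (7 + 4·9 + 11)/6 = 54/6 = 9; σ²_Backend dev = ((11−7)/6)² = 0.444
te_Frontend dev = (7 + 4·10 + 19)/6 = 66/6 = 11; σ²_Frontend dev = ((19−7)/6)² = 4.000
te_Database migration = (10 + 4·12 + 14)/6 = 72/6 = 12; σ²_Database migration = ((14−10)/6)² = 0.444
te_Unit tests = (3 + 4·8 + 25)/6 = 60/6 = 10; σ²_Unit tests = ((25−3)/6)² = 13.444
te_Integration tests = (3 + 4·5 + 19)/6 = 42/6 = 7; σ²_Integration tests = ((19−3)/6)² = 7.111
te_Code review = (10 + 4·12 + 20)/6 = 78/6 = 13; σ²_Code review = ((20−10)/6)² = 2.778
te_Security audit = (4 + 4·6 + 8)/6 = 36/6 = 6; σ²_Security audit = ((8−4)/6)² = 0.444
te_Staging deploy = (3 + 4·4 + 5)/6 = 24/6 = 4; σ²_Staging deploy = ((5−3)/6)² = 0.111
te_Load testing = (9 + 4·12 + 15)/6 = 72/6 = 12; σ²_Load testing = ((15−9)/6)² = 1.000
te_Documentation = (9 + 4·14 + 19)/6 = 84/6 = 14; σ²_Documentation = ((19−9)/6)² = 2.778

Forward pass:
ES_Backend dev = 0; EF_Backend dev = 9
ES_Frontend dev = 0; EF_Frontend dev = 11
ES_Database migration = 0; EF_Database migration = 12
ES_Unit tests = 12; EF_Unit tests = 12+10 = 22
ES_Integration tests = 9; EF_Integration tests = 9+7 = 16
ES_Code review = 11; EF_Code review = 11+13 = 24
ES_Security audit = 22; EF_Security audit = 22+6 = 28
ES_Staging deploy = 16; EF_Staging deploy = 16+4 = 20
ES_Load testing = max(EF_Backend dev=9, EF_Unit tests=22) = 22; EF_Load testing = 22+12 = 34
ES_Documentation = max(EF_Backend dev=9, EF_Code review=24, EF_Security audit=28, EF_Staging deploy=20, EF_Load testing=34) = 34; EF_Documentation = 34+14 = 48
Expected project duration μ = 48 weeks. Critical path: Database migration → Unit tests → Load testing → Documentation.

Variance along critical path = 0.444 + 13.444 + 1.000 + 2.778 = 17.667; σ = √17.667 = 4.203 weeks.
Z = (46 − 48) / 4.203 = -0.476
P(T ≤ 46) = Φ(-0.476) ≈ 0.317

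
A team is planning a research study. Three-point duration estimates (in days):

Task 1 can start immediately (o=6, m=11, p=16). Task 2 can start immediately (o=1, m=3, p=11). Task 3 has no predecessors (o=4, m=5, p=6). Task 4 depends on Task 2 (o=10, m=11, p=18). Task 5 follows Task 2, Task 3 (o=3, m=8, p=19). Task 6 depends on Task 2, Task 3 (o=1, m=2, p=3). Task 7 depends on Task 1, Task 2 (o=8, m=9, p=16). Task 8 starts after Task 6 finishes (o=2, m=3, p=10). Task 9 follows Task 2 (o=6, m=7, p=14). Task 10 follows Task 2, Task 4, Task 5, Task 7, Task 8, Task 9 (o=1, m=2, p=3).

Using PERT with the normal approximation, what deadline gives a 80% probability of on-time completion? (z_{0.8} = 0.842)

24.8 days

te_Task 1 = (6 + 4·11 + 16)/6 = 66/6 = 11; σ²_Task 1 = ((16−6)/6)² = 2.778
te_Task 2 = (1 + 4·3 + 11)/6 = 24/6 = 4; σ²_Task 2 = ((11−1)/6)² = 2.778
te_Task 3 = (4 + 4·5 + 6)/6 = 30/6 = 5; σ²_Task 3 = ((6−4)/6)² = 0.111
te_Task 4 = (10 + 4·11 + 18)/6 = 72/6 = 12; σ²_Task 4 = ((18−10)/6)² = 1.778
te_Task 5 = (3 + 4·8 + 19)/6 = 54/6 = 9; σ²_Task 5 = ((19−3)/6)² = 7.111
te_Task 6 = (1 + 4·2 + 3)/6 = 12/6 = 2; σ²_Task 6 = ((3−1)/6)² = 0.111
te_Task 7 = (8 + 4·9 + 16)/6 = 60/6 = 10; σ²_Task 7 = ((16−8)/6)² = 1.778
te_Task 8 = (2 + 4·3 + 10)/6 = 24/6 = 4; σ²_Task 8 = ((10−2)/6)² = 1.778
te_Task 9 = (6 + 4·7 + 14)/6 = 48/6 = 8; σ²_Task 9 = ((14−6)/6)² = 1.778
te_Task 10 = (1 + 4·2 + 3)/6 = 12/6 = 2; σ²_Task 10 = ((3−1)/6)² = 0.111

Forward pass:
ES_Task 1 = 0; EF_Task 1 = 11
ES_Task 2 = 0; EF_Task 2 = 4
ES_Task 3 = 0; EF_Task 3 = 5
ES_Task 4 = 4; EF_Task 4 = 4+12 = 16
ES_Task 5 = max(EF_Task 2=4, EF_Task 3=5) = 5; EF_Task 5 = 5+9 = 14
ES_Task 6 = max(EF_Task 2=4, EF_Task 3=5) = 5; EF_Task 6 = 5+2 = 7
ES_Task 7 = max(EF_Task 1=11, EF_Task 2=4) = 11; EF_Task 7 = 11+10 = 21
ES_Task 8 = 7; EF_Task 8 = 7+4 = 11
ES_Task 9 = 4; EF_Task 9 = 4+8 = 12
ES_Task 10 = max(EF_Task 2=4, EF_Task 4=16, EF_Task 5=14, EF_Task 7=21, EF_Task 8=11, EF_Task 9=12) = 21; EF_Task 10 = 21+2 = 23
Expected project duration μ = 23 days. Critical path: Task 1 → Task 7 → Task 10.

Variance along critical path = 2.778 + 1.778 + 0.111 = 4.667; σ = 2.160 days.
D = μ + z·σ = 23 + 0.842·2.160 = 24.8 days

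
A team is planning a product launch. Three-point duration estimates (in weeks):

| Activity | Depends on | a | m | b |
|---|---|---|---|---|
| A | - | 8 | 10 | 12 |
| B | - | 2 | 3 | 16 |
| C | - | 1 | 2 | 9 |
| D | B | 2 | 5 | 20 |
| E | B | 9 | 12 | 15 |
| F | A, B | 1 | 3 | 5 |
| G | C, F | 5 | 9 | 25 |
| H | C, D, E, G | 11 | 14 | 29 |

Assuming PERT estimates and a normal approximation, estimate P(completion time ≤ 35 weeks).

0.138

te_A = (8 + 4·10 + 12)/6 = 60/6 = 10; σ²_A = ((12−8)/6)² = 0.444
te_B = (2 + 4·3 + 16)/6 = 30/6 = 5; σ²_B = ((16−2)/6)² = 5.444
te_C = (1 + 4·2 + 9)/6 = 18/6 = 3; σ²_C = ((9−1)/6)² = 1.778
te_D = (2 + 4·5 + 20)/6 = 42/6 = 7; σ²_D = ((20−2)/6)² = 9.000
te_E = (9 + 4·12 + 15)/6 = 72/6 = 12; σ²_E = ((15−9)/6)² = 1.000
te_F = (1 + 4·3 + 5)/6 = 18/6 = 3; σ²_F = ((5−1)/6)² = 0.444
te_G = (5 + 4·9 + 25)/6 = 66/6 = 11; σ²_G = ((25−5)/6)² = 11.111
te_H = (11 + 4·14 + 29)/6 = 96/6 = 16; σ²_H = ((29−11)/6)² = 9.000

Forward pass:
ES_A = 0; EF_A = 10
ES_B = 0; EF_B = 5
ES_C = 0; EF_C = 3
ES_D = 5; EF_D = 5+7 = 12
ES_E = 5; EF_E = 5+12 = 17
ES_F = max(EF_A=10, EF_B=5) = 10; EF_F = 10+3 = 13
ES_G = max(EF_C=3, EF_F=13) = 13; EF_G = 13+11 = 24
ES_H = max(EF_C=3, EF_D=12, EF_E=17, EF_G=24) = 24; EF_H = 24+16 = 40
Expected project duration μ = 40 weeks. Critical path: A → F → G → H.

Variance along critical path = 0.444 + 0.444 + 11.111 + 9.000 = 21.000; σ = √21.000 = 4.583 weeks.
Z = (35 − 40) / 4.583 = -1.091
P(T ≤ 35) = Φ(-1.091) ≈ 0.138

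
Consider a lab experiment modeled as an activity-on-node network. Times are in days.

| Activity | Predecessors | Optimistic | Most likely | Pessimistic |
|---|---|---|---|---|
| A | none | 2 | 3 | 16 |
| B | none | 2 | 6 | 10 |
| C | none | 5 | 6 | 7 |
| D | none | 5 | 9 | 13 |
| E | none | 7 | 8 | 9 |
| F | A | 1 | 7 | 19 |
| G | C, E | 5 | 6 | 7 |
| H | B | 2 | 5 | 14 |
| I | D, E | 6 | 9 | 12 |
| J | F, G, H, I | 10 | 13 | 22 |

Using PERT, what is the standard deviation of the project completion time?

2.60 days

te_A = (2 + 4·3 + 16)/6 = 30/6 = 5; σ²_A = ((16−2)/6)² = 5.444
te_B = (2 + 4·6 + 10)/6 = 36/6 = 6; σ²_B = ((10−2)/6)² = 1.778
te_C = (5 + 4·6 + 7)/6 = 36/6 = 6; σ²_C = ((7−5)/6)² = 0.111
te_D = (5 + 4·9 + 13)/6 = 54/6 = 9; σ²_D = ((13−5)/6)² = 1.778
te_E = (7 + 4·8 + 9)/6 = 48/6 = 8; σ²_E = ((9−7)/6)² = 0.111
te_F = (1 + 4·7 + 19)/6 = 48/6 = 8; σ²_F = ((19−1)/6)² = 9.000
te_G = (5 + 4·6 + 7)/6 = 36/6 = 6; σ²_G = ((7−5)/6)² = 0.111
te_H = (2 + 4·5 + 14)/6 = 36/6 = 6; σ²_H = ((14−2)/6)² = 4.000
te_I = (6 + 4·9 + 12)/6 = 54/6 = 9; σ²_I = ((12−6)/6)² = 1.000
te_J = (10 + 4·13 + 22)/6 = 84/6 = 14; σ²_J = ((22−10)/6)² = 4.000

Forward pass:
ES_A = 0; EF_A = 5
ES_B = 0; EF_B = 6
ES_C = 0; EF_C = 6
ES_D = 0; EF_D = 9
ES_E = 0; EF_E = 8
ES_F = 5; EF_F = 5+8 = 13
ES_G = max(EF_C=6, EF_E=8) = 8; EF_G = 8+6 = 14
ES_H = 6; EF_H = 6+6 = 12
ES_I = max(EF_D=9, EF_E=8) = 9; EF_I = 9+9 = 18
ES_J = max(EF_F=13, EF_G=14, EF_H=12, EF_I=18) = 18; EF_J = 18+14 = 32
Expected project duration μ = 32 days. Critical path: D → I → J.

Variance along critical path = 1.778 + 1.000 + 4.000 = 6.778
σ = √6.778 = 2.603 days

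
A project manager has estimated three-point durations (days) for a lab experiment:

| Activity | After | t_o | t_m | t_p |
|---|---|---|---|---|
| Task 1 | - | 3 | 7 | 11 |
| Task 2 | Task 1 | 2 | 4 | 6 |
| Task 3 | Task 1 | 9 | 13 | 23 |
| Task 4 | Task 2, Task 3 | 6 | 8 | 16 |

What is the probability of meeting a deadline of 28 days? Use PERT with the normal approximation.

te_Task 1 = (3 + 4·7 + 11)/6 = 42/6 = 7; σ²_Task 1 = ((11−3)/6)² = 1.778
te_Task 2 = (2 + 4·4 + 6)/6 = 24/6 = 4; σ²_Task 2 = ((6−2)/6)² = 0.444
te_Task 3 = (9 + 4·13 + 23)/6 = 84/6 = 14; σ²_Task 3 = ((23−9)/6)² = 5.444
te_Task 4 = (6 + 4·8 + 16)/6 = 54/6 = 9; σ²_Task 4 = ((16−6)/6)² = 2.778

Forward pass:
ES_Task 1 = 0; EF_Task 1 = 7
ES_Task 2 = 7; EF_Task 2 = 7+4 = 11
ES_Task 3 = 7; EF_Task 3 = 7+14 = 21
ES_Task 4 = max(EF_Task 2=11, EF_Task 3=21) = 21; EF_Task 4 = 21+9 = 30
Expected project duration μ = 30 days. Critical path: Task 1 → Task 3 → Task 4.

Variance along critical path = 1.778 + 5.444 + 2.778 = 10.000; σ = √10.000 = 3.162 days.
Z = (28 − 30) / 3.162 = -0.632
P(T ≤ 28) = Φ(-0.632) ≈ 0.264

0.264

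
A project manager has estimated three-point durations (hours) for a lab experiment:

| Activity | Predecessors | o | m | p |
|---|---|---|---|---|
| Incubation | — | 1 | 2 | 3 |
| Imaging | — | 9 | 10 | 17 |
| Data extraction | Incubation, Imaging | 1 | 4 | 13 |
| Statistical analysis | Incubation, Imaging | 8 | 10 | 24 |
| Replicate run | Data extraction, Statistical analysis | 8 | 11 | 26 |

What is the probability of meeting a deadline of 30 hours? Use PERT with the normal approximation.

0.078

te_Incubation = (1 + 4·2 + 3)/6 = 12/6 = 2; σ²_Incubation = ((3−1)/6)² = 0.111
te_Imaging = (9 + 4·10 + 17)/6 = 66/6 = 11; σ²_Imaging = ((17−9)/6)² = 1.778
te_Data extraction = (1 + 4·4 + 13)/6 = 30/6 = 5; σ²_Data extraction = ((13−1)/6)² = 4.000
te_Statistical analysis = (8 + 4·10 + 24)/6 = 72/6 = 12; σ²_Statistical analysis = ((24−8)/6)² = 7.111
te_Replicate run = (8 + 4·11 + 26)/6 = 78/6 = 13; σ²_Replicate run = ((26−8)/6)² = 9.000

Forward pass:
ES_Incubation = 0; EF_Incubation = 2
ES_Imaging = 0; EF_Imaging = 11
ES_Data extraction = max(EF_Incubation=2, EF_Imaging=11) = 11; EF_Data extraction = 11+5 = 16
ES_Statistical analysis = max(EF_Incubation=2, EF_Imaging=11) = 11; EF_Statistical analysis = 11+12 = 23
ES_Replicate run = max(EF_Data extraction=16, EF_Statistical analysis=23) = 23; EF_Replicate run = 23+13 = 36
Expected project duration μ = 36 hours. Critical path: Imaging → Statistical analysis → Replicate run.

Variance along critical path = 1.778 + 7.111 + 9.000 = 17.889; σ = √17.889 = 4.230 hours.
Z = (30 − 36) / 4.230 = -1.419
P(T ≤ 30) = Φ(-1.419) ≈ 0.078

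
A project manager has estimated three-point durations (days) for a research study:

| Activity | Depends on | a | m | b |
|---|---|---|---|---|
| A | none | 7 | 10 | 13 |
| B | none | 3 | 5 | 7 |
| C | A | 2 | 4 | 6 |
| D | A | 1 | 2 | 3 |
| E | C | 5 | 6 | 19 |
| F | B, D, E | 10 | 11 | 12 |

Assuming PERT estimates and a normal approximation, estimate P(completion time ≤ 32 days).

te_A = (7 + 4·10 + 13)/6 = 60/6 = 10; σ²_A = ((13−7)/6)² = 1.000
te_B = (3 + 4·5 + 7)/6 = 30/6 = 5; σ²_B = ((7−3)/6)² = 0.444
te_C = (2 + 4·4 + 6)/6 = 24/6 = 4; σ²_C = ((6−2)/6)² = 0.444
te_D = (1 + 4·2 + 3)/6 = 12/6 = 2; σ²_D = ((3−1)/6)² = 0.111
te_E = (5 + 4·6 + 19)/6 = 48/6 = 8; σ²_E = ((19−5)/6)² = 5.444
te_F = (10 + 4·11 + 12)/6 = 66/6 = 11; σ²_F = ((12−10)/6)² = 0.111

Forward pass:
ES_A = 0; EF_A = 10
ES_B = 0; EF_B = 5
ES_C = 10; EF_C = 10+4 = 14
ES_D = 10; EF_D = 10+2 = 12
ES_E = 14; EF_E = 14+8 = 22
ES_F = max(EF_B=5, EF_D=12, EF_E=22) = 22; EF_F = 22+11 = 33
Expected project duration μ = 33 days. Critical path: A → C → E → F.

Variance along critical path = 1.000 + 0.444 + 5.444 + 0.111 = 7.000; σ = √7.000 = 2.646 days.
Z = (32 − 33) / 2.646 = -0.378
P(T ≤ 32) = Φ(-0.378) ≈ 0.353

0.353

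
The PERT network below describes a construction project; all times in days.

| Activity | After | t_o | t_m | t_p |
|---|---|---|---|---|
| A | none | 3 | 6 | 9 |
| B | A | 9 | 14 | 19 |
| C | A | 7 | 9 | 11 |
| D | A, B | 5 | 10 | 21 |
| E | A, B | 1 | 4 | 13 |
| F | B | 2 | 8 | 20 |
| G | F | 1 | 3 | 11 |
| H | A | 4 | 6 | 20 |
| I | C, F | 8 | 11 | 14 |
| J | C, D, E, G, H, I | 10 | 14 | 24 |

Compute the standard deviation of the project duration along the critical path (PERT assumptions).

te_A = (3 + 4·6 + 9)/6 = 36/6 = 6; σ²_A = ((9−3)/6)² = 1.000
te_B = (9 + 4·14 + 19)/6 = 84/6 = 14; σ²_B = ((19−9)/6)² = 2.778
te_C = (7 + 4·9 + 11)/6 = 54/6 = 9; σ²_C = ((11−7)/6)² = 0.444
te_D = (5 + 4·10 + 21)/6 = 66/6 = 11; σ²_D = ((21−5)/6)² = 7.111
te_E = (1 + 4·4 + 13)/6 = 30/6 = 5; σ²_E = ((13−1)/6)² = 4.000
te_F = (2 + 4·8 + 20)/6 = 54/6 = 9; σ²_F = ((20−2)/6)² = 9.000
te_G = (1 + 4·3 + 11)/6 = 24/6 = 4; σ²_G = ((11−1)/6)² = 2.778
te_H = (4 + 4·6 + 20)/6 = 48/6 = 8; σ²_H = ((20−4)/6)² = 7.111
te_I = (8 + 4·11 + 14)/6 = 66/6 = 11; σ²_I = ((14−8)/6)² = 1.000
te_J = (10 + 4·14 + 24)/6 = 90/6 = 15; σ²_J = ((24−10)/6)² = 5.444

Forward pass:
ES_A = 0; EF_A = 6
ES_B = 6; EF_B = 6+14 = 20
ES_C = 6; EF_C = 6+9 = 15
ES_D = max(EF_A=6, EF_B=20) = 20; EF_D = 20+11 = 31
ES_E = max(EF_A=6, EF_B=20) = 20; EF_E = 20+5 = 25
ES_F = 20; EF_F = 20+9 = 29
ES_G = 29; EF_G = 29+4 = 33
ES_H = 6; EF_H = 6+8 = 14
ES_I = max(EF_C=15, EF_F=29) = 29; EF_I = 29+11 = 40
ES_J = max(EF_C=15, EF_D=31, EF_E=25, EF_G=33, EF_H=14, EF_I=40) = 40; EF_J = 40+15 = 55
Expected project duration μ = 55 days. Critical path: A → B → F → I → J.

Variance along critical path = 1.000 + 2.778 + 9.000 + 1.000 + 5.444 = 19.222
σ = √19.222 = 4.384 days

4.38 days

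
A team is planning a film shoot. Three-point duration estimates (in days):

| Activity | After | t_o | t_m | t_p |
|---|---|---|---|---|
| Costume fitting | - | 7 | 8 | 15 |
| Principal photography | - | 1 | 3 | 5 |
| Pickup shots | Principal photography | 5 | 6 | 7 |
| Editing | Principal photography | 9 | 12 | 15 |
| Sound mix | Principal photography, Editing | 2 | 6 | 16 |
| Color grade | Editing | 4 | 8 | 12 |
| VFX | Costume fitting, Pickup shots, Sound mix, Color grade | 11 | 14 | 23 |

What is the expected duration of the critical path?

38 days

te_Costume fitting = (7 + 4·8 + 15)/6 = 54/6 = 9
te_Principal photography = (1 + 4·3 + 5)/6 = 18/6 = 3
te_Pickup shots = (5 + 4·6 + 7)/6 = 36/6 = 6
te_Editing = (9 + 4·12 + 15)/6 = 72/6 = 12
te_Sound mix = (2 + 4·6 + 16)/6 = 42/6 = 7
te_Color grade = (4 + 4·8 + 12)/6 = 48/6 = 8
te_VFX = (11 + 4·14 + 23)/6 = 90/6 = 15

Forward pass:
ES_Costume fitting = 0; EF_Costume fitting = 9
ES_Principal photography = 0; EF_Principal photography = 3
ES_Pickup shots = 3; EF_Pickup shots = 3+6 = 9
ES_Editing = 3; EF_Editing = 3+12 = 15
ES_Sound mix = max(EF_Principal photography=3, EF_Editing=15) = 15; EF_Sound mix = 15+7 = 22
ES_Color grade = 15; EF_Color grade = 15+8 = 23
ES_VFX = max(EF_Costume fitting=9, EF_Pickup shots=9, EF_Sound mix=22, EF_Color grade=23) = 23; EF_VFX = 23+15 = 38
Expected project duration μ = 38 days. Critical path: Principal photography → Editing → Color grade → VFX.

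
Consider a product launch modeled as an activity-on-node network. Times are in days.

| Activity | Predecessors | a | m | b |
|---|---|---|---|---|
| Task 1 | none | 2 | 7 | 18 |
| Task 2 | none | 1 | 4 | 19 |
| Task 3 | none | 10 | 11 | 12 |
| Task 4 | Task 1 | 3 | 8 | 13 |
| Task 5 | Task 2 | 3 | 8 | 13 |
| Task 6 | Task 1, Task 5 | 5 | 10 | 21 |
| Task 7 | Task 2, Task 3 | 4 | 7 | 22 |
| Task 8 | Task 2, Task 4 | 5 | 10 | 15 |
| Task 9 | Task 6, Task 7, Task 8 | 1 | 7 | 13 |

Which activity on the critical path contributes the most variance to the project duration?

te_Task 1 = (2 + 4·7 + 18)/6 = 48/6 = 8; σ²_Task 1 = ((18−2)/6)² = 7.111
te_Task 2 = (1 + 4·4 + 19)/6 = 36/6 = 6; σ²_Task 2 = ((19−1)/6)² = 9.000
te_Task 3 = (10 + 4·11 + 12)/6 = 66/6 = 11; σ²_Task 3 = ((12−10)/6)² = 0.111
te_Task 4 = (3 + 4·8 + 13)/6 = 48/6 = 8; σ²_Task 4 = ((13−3)/6)² = 2.778
te_Task 5 = (3 + 4·8 + 13)/6 = 48/6 = 8; σ²_Task 5 = ((13−3)/6)² = 2.778
te_Task 6 = (5 + 4·10 + 21)/6 = 66/6 = 11; σ²_Task 6 = ((21−5)/6)² = 7.111
te_Task 7 = (4 + 4·7 + 22)/6 = 54/6 = 9; σ²_Task 7 = ((22−4)/6)² = 9.000
te_Task 8 = (5 + 4·10 + 15)/6 = 60/6 = 10; σ²_Task 8 = ((15−5)/6)² = 2.778
te_Task 9 = (1 + 4·7 + 13)/6 = 42/6 = 7; σ²_Task 9 = ((13−1)/6)² = 4.000

Forward pass:
ES_Task 1 = 0; EF_Task 1 = 8
ES_Task 2 = 0; EF_Task 2 = 6
ES_Task 3 = 0; EF_Task 3 = 11
ES_Task 4 = 8; EF_Task 4 = 8+8 = 16
ES_Task 5 = 6; EF_Task 5 = 6+8 = 14
ES_Task 6 = max(EF_Task 1=8, EF_Task 5=14) = 14; EF_Task 6 = 14+11 = 25
ES_Task 7 = max(EF_Task 2=6, EF_Task 3=11) = 11; EF_Task 7 = 11+9 = 20
ES_Task 8 = max(EF_Task 2=6, EF_Task 4=16) = 16; EF_Task 8 = 16+10 = 26
ES_Task 9 = max(EF_Task 6=25, EF_Task 7=20, EF_Task 8=26) = 26; EF_Task 9 = 26+7 = 33
Expected project duration μ = 33 days. Critical path: Task 1 → Task 4 → Task 8 → Task 9.

Variances on critical path: σ²_Task 1=7.111, σ²_Task 4=2.778, σ²_Task 8=2.778, σ²_Task 9=4.000.
Largest is σ²_Task 1 = 7.111.

Task 1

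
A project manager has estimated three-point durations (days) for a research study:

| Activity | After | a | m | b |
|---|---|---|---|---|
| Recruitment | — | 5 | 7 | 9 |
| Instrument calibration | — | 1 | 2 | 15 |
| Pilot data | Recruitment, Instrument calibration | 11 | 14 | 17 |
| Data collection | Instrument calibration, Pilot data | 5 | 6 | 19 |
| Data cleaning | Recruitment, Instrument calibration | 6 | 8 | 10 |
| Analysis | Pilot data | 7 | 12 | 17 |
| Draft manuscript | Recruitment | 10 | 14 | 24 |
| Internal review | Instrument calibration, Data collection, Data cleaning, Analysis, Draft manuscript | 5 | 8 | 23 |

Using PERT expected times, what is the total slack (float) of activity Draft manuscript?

11 days

te_Recruitment = (5 + 4·7 + 9)/6 = 42/6 = 7
te_Instrument calibration = (1 + 4·2 + 15)/6 = 24/6 = 4
te_Pilot data = (11 + 4·14 + 17)/6 = 84/6 = 14
te_Data collection = (5 + 4·6 + 19)/6 = 48/6 = 8
te_Data cleaning = (6 + 4·8 + 10)/6 = 48/6 = 8
te_Analysis = (7 + 4·12 + 17)/6 = 72/6 = 12
te_Draft manuscript = (10 + 4·14 + 24)/6 = 90/6 = 15
te_Internal review = (5 + 4·8 + 23)/6 = 60/6 = 10

Forward pass:
ES_Recruitment = 0; EF_Recruitment = 7
ES_Instrument calibration = 0; EF_Instrument calibration = 4
ES_Pilot data = max(EF_Recruitment=7, EF_Instrument calibration=4) = 7; EF_Pilot data = 7+14 = 21
ES_Data collection = max(EF_Instrument calibration=4, EF_Pilot data=21) = 21; EF_Data collection = 21+8 = 29
ES_Data cleaning = max(EF_Recruitment=7, EF_Instrument calibration=4) = 7; EF_Data cleaning = 7+8 = 15
ES_Analysis = 21; EF_Analysis = 21+12 = 33
ES_Draft manuscript = 7; EF_Draft manuscript = 7+15 = 22
ES_Internal review = max(EF_Instrument calibration=4, EF_Data collection=29, EF_Data cleaning=15, EF_Analysis=33, EF_Draft manuscript=22) = 33; EF_Internal review = 33+10 = 43
Expected project duration μ = 43 days. Critical path: Recruitment → Pilot data → Analysis → Internal review.

Backward pass:
LF_Internal review = 43; LS_Internal review = 43−10 = 33
LF_Draft manuscript = LS_Internal review = 33; LS_Draft manuscript = 33−15 = 18
LF_Analysis = LS_Internal review = 33; LS_Analysis = 33−12 = 21
LF_Data cleaning = LS_Internal review = 33; LS_Data cleaning = 33−8 = 25
LF_Data collection = LS_Internal review = 33; LS_Data collection = 33−8 = 25
LF_Pilot data = min(LS_Data collection=25, LS_Analysis=21) = 21; LS_Pilot data = 21−14 = 7
LF_Instrument calibration = min(LS_Pilot data=7, LS_Data collection=25, LS_Data cleaning=25, LS_Internal review=33) = 7; LS_Instrument calibration = 7−4 = 3
LF_Recruitment = min(LS_Pilot data=7, LS_Data cleaning=25, LS_Draft manuscript=18) = 7; LS_Recruitment = 7−7 = 0
Slack_Draft manuscript = LS_Draft manuscript − ES_Draft manuscript = 18 − 7 = 11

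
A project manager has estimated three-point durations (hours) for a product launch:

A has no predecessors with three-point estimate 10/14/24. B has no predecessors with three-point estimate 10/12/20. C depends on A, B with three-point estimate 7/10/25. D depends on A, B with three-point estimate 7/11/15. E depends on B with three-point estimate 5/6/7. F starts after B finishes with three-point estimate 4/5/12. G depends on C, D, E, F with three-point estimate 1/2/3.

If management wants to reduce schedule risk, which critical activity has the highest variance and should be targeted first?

te_A = (10 + 4·14 + 24)/6 = 90/6 = 15; σ²_A = ((24−10)/6)² = 5.444
te_B = (10 + 4·12 + 20)/6 = 78/6 = 13; σ²_B = ((20−10)/6)² = 2.778
te_C = (7 + 4·10 + 25)/6 = 72/6 = 12; σ²_C = ((25−7)/6)² = 9.000
te_D = (7 + 4·11 + 15)/6 = 66/6 = 11; σ²_D = ((15−7)/6)² = 1.778
te_E = (5 + 4·6 + 7)/6 = 36/6 = 6; σ²_E = ((7−5)/6)² = 0.111
te_F = (4 + 4·5 + 12)/6 = 36/6 = 6; σ²_F = ((12−4)/6)² = 1.778
te_G = (1 + 4·2 + 3)/6 = 12/6 = 2; σ²_G = ((3−1)/6)² = 0.111

Forward pass:
ES_A = 0; EF_A = 15
ES_B = 0; EF_B = 13
ES_C = max(EF_A=15, EF_B=13) = 15; EF_C = 15+12 = 27
ES_D = max(EF_A=15, EF_B=13) = 15; EF_D = 15+11 = 26
ES_E = 13; EF_E = 13+6 = 19
ES_F = 13; EF_F = 13+6 = 19
ES_G = max(EF_C=27, EF_D=26, EF_E=19, EF_F=19) = 27; EF_G = 27+2 = 29
Expected project duration μ = 29 hours. Critical path: A → C → G.

Variances on critical path: σ²_A=5.444, σ²_C=9.000, σ²_G=0.111.
Largest is σ²_C = 9.000.

C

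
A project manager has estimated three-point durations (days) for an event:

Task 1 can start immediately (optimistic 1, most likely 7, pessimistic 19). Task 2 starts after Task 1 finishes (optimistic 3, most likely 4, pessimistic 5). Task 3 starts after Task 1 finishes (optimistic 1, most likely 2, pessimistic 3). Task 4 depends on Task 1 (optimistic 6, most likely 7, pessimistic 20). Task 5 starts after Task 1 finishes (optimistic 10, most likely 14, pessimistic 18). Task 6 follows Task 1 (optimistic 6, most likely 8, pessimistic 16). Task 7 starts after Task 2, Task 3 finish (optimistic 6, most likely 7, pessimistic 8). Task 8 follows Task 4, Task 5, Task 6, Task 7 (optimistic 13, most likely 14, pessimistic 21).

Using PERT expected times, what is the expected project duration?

37 days

te_Task 1 = (1 + 4·7 + 19)/6 = 48/6 = 8
te_Task 2 = (3 + 4·4 + 5)/6 = 24/6 = 4
te_Task 3 = (1 + 4·2 + 3)/6 = 12/6 = 2
te_Task 4 = (6 + 4·7 + 20)/6 = 54/6 = 9
te_Task 5 = (10 + 4·14 + 18)/6 = 84/6 = 14
te_Task 6 = (6 + 4·8 + 16)/6 = 54/6 = 9
te_Task 7 = (6 + 4·7 + 8)/6 = 42/6 = 7
te_Task 8 = (13 + 4·14 + 21)/6 = 90/6 = 15

Forward pass:
ES_Task 1 = 0; EF_Task 1 = 8
ES_Task 2 = 8; EF_Task 2 = 8+4 = 12
ES_Task 3 = 8; EF_Task 3 = 8+2 = 10
ES_Task 4 = 8; EF_Task 4 = 8+9 = 17
ES_Task 5 = 8; EF_Task 5 = 8+14 = 22
ES_Task 6 = 8; EF_Task 6 = 8+9 = 17
ES_Task 7 = max(EF_Task 2=12, EF_Task 3=10) = 12; EF_Task 7 = 12+7 = 19
ES_Task 8 = max(EF_Task 4=17, EF_Task 5=22, EF_Task 6=17, EF_Task 7=19) = 22; EF_Task 8 = 22+15 = 37
Expected project duration μ = 37 days. Critical path: Task 1 → Task 5 → Task 8.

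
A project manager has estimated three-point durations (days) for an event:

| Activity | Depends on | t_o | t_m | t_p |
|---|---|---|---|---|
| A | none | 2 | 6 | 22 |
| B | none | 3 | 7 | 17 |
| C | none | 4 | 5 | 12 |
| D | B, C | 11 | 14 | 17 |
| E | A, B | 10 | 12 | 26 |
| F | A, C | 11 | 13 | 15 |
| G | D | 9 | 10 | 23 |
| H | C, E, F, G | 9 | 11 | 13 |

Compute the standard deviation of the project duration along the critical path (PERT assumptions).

3.51 days

te_A = (2 + 4·6 + 22)/6 = 48/6 = 8; σ²_A = ((22−2)/6)² = 11.111
te_B = (3 + 4·7 + 17)/6 = 48/6 = 8; σ²_B = ((17−3)/6)² = 5.444
te_C = (4 + 4·5 + 12)/6 = 36/6 = 6; σ²_C = ((12−4)/6)² = 1.778
te_D = (11 + 4·14 + 17)/6 = 84/6 = 14; σ²_D = ((17−11)/6)² = 1.000
te_E = (10 + 4·12 + 26)/6 = 84/6 = 14; σ²_E = ((26−10)/6)² = 7.111
te_F = (11 + 4·13 + 15)/6 = 78/6 = 13; σ²_F = ((15−11)/6)² = 0.444
te_G = (9 + 4·10 + 23)/6 = 72/6 = 12; σ²_G = ((23−9)/6)² = 5.444
te_H = (9 + 4·11 + 13)/6 = 66/6 = 11; σ²_H = ((13−9)/6)² = 0.444

Forward pass:
ES_A = 0; EF_A = 8
ES_B = 0; EF_B = 8
ES_C = 0; EF_C = 6
ES_D = max(EF_B=8, EF_C=6) = 8; EF_D = 8+14 = 22
ES_E = max(EF_A=8, EF_B=8) = 8; EF_E = 8+14 = 22
ES_F = max(EF_A=8, EF_C=6) = 8; EF_F = 8+13 = 21
ES_G = 22; EF_G = 22+12 = 34
ES_H = max(EF_C=6, EF_E=22, EF_F=21, EF_G=34) = 34; EF_H = 34+11 = 45
Expected project duration μ = 45 days. Critical path: B → D → G → H.

Variance along critical path = 5.444 + 1.000 + 5.444 + 0.444 = 12.333
σ = √12.333 = 3.512 days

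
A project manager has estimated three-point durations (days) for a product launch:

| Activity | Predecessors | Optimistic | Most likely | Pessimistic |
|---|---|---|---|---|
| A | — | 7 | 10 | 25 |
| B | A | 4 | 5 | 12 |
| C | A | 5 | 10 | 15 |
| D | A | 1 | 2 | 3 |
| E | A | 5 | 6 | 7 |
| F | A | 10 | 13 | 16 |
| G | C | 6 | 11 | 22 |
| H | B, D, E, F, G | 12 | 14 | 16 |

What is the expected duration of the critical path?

48 days

te_A = (7 + 4·10 + 25)/6 = 72/6 = 12
te_B = (4 + 4·5 + 12)/6 = 36/6 = 6
te_C = (5 + 4·10 + 15)/6 = 60/6 = 10
te_D = (1 + 4·2 + 3)/6 = 12/6 = 2
te_E = (5 + 4·6 + 7)/6 = 36/6 = 6
te_F = (10 + 4·13 + 16)/6 = 78/6 = 13
te_G = (6 + 4·11 + 22)/6 = 72/6 = 12
te_H = (12 + 4·14 + 16)/6 = 84/6 = 14

Forward pass:
ES_A = 0; EF_A = 12
ES_B = 12; EF_B = 12+6 = 18
ES_C = 12; EF_C = 12+10 = 22
ES_D = 12; EF_D = 12+2 = 14
ES_E = 12; EF_E = 12+6 = 18
ES_F = 12; EF_F = 12+13 = 25
ES_G = 22; EF_G = 22+12 = 34
ES_H = max(EF_B=18, EF_D=14, EF_E=18, EF_F=25, EF_G=34) = 34; EF_H = 34+14 = 48
Expected project duration μ = 48 days. Critical path: A → C → G → H.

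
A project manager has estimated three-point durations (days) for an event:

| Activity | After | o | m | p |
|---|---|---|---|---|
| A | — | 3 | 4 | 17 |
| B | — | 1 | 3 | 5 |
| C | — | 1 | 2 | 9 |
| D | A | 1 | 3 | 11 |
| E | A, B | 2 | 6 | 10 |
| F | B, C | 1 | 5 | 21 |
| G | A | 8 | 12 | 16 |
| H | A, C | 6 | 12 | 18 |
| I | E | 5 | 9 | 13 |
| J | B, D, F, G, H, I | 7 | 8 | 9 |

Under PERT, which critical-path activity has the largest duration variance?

te_A = (3 + 4·4 + 17)/6 = 36/6 = 6; σ²_A = ((17−3)/6)² = 5.444
te_B = (1 + 4·3 + 5)/6 = 18/6 = 3; σ²_B = ((5−1)/6)² = 0.444
te_C = (1 + 4·2 + 9)/6 = 18/6 = 3; σ²_C = ((9−1)/6)² = 1.778
te_D = (1 + 4·3 + 11)/6 = 24/6 = 4; σ²_D = ((11−1)/6)² = 2.778
te_E = (2 + 4·6 + 10)/6 = 36/6 = 6; σ²_E = ((10−2)/6)² = 1.778
te_F = (1 + 4·5 + 21)/6 = 42/6 = 7; σ²_F = ((21−1)/6)² = 11.111
te_G = (8 + 4·12 + 16)/6 = 72/6 = 12; σ²_G = ((16−8)/6)² = 1.778
te_H = (6 + 4·12 + 18)/6 = 72/6 = 12; σ²_H = ((18−6)/6)² = 4.000
te_I = (5 + 4·9 + 13)/6 = 54/6 = 9; σ²_I = ((13−5)/6)² = 1.778
te_J = (7 + 4·8 + 9)/6 = 48/6 = 8; σ²_J = ((9−7)/6)² = 0.111

Forward pass:
ES_A = 0; EF_A = 6
ES_B = 0; EF_B = 3
ES_C = 0; EF_C = 3
ES_D = 6; EF_D = 6+4 = 10
ES_E = max(EF_A=6, EF_B=3) = 6; EF_E = 6+6 = 12
ES_F = max(EF_B=3, EF_C=3) = 3; EF_F = 3+7 = 10
ES_G = 6; EF_G = 6+12 = 18
ES_H = max(EF_A=6, EF_C=3) = 6; EF_H = 6+12 = 18
ES_I = 12; EF_I = 12+9 = 21
ES_J = max(EF_B=3, EF_D=10, EF_F=10, EF_G=18, EF_H=18, EF_I=21) = 21; EF_J = 21+8 = 29
Expected project duration μ = 29 days. Critical path: A → E → I → J.

Variances on critical path: σ²_A=5.444, σ²_E=1.778, σ²_I=1.778, σ²_J=0.111.
Largest is σ²_A = 5.444.

A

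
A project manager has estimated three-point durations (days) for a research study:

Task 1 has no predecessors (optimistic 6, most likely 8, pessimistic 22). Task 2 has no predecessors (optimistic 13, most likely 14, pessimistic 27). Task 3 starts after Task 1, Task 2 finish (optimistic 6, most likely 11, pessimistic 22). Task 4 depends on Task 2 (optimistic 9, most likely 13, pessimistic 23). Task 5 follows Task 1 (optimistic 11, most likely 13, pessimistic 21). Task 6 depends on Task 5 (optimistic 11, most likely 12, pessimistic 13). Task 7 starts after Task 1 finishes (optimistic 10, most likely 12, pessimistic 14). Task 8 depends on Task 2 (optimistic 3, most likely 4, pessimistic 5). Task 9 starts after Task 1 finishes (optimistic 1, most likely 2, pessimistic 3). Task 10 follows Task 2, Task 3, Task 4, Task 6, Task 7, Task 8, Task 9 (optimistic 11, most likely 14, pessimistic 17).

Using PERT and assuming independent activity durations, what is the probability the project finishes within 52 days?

te_Task 1 = (6 + 4·8 + 22)/6 = 60/6 = 10; σ²_Task 1 = ((22−6)/6)² = 7.111
te_Task 2 = (13 + 4·14 + 27)/6 = 96/6 = 16; σ²_Task 2 = ((27−13)/6)² = 5.444
te_Task 3 = (6 + 4·11 + 22)/6 = 72/6 = 12; σ²_Task 3 = ((22−6)/6)² = 7.111
te_Task 4 = (9 + 4·13 + 23)/6 = 84/6 = 14; σ²_Task 4 = ((23−9)/6)² = 5.444
te_Task 5 = (11 + 4·13 + 21)/6 = 84/6 = 14; σ²_Task 5 = ((21−11)/6)² = 2.778
te_Task 6 = (11 + 4·12 + 13)/6 = 72/6 = 12; σ²_Task 6 = ((13−11)/6)² = 0.111
te_Task 7 = (10 + 4·12 + 14)/6 = 72/6 = 12; σ²_Task 7 = ((14−10)/6)² = 0.444
te_Task 8 = (3 + 4·4 + 5)/6 = 24/6 = 4; σ²_Task 8 = ((5−3)/6)² = 0.111
te_Task 9 = (1 + 4·2 + 3)/6 = 12/6 = 2; σ²_Task 9 = ((3−1)/6)² = 0.111
te_Task 10 = (11 + 4·14 + 17)/6 = 84/6 = 14; σ²_Task 10 = ((17−11)/6)² = 1.000

Forward pass:
ES_Task 1 = 0; EF_Task 1 = 10
ES_Task 2 = 0; EF_Task 2 = 16
ES_Task 3 = max(EF_Task 1=10, EF_Task 2=16) = 16; EF_Task 3 = 16+12 = 28
ES_Task 4 = 16; EF_Task 4 = 16+14 = 30
ES_Task 5 = 10; EF_Task 5 = 10+14 = 24
ES_Task 6 = 24; EF_Task 6 = 24+12 = 36
ES_Task 7 = 10; EF_Task 7 = 10+12 = 22
ES_Task 8 = 16; EF_Task 8 = 16+4 = 20
ES_Task 9 = 10; EF_Task 9 = 10+2 = 12
ES_Task 10 = max(EF_Task 2=16, EF_Task 3=28, EF_Task 4=30, EF_Task 6=36, EF_Task 7=22, EF_Task 8=20, EF_Task 9=12) = 36; EF_Task 10 = 36+14 = 50
Expected project duration μ = 50 days. Critical path: Task 1 → Task 5 → Task 6 → Task 10.

Variance along critical path = 7.111 + 2.778 + 0.111 + 1.000 = 11.000; σ = √11.000 = 3.317 days.
Z = (52 − 50) / 3.317 = 0.603
P(T ≤ 52) = Φ(0.603) ≈ 0.727

0.727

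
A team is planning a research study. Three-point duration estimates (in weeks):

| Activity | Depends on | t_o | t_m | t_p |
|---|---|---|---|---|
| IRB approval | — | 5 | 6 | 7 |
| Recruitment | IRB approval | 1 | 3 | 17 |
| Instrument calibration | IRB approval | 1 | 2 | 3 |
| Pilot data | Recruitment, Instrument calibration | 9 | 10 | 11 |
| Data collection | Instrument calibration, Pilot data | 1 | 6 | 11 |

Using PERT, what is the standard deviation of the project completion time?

te_IRB approval = (5 + 4·6 + 7)/6 = 36/6 = 6; σ²_IRB approval = ((7−5)/6)² = 0.111
te_Recruitment = (1 + 4·3 + 17)/6 = 30/6 = 5; σ²_Recruitment = ((17−1)/6)² = 7.111
te_Instrument calibration = (1 + 4·2 + 3)/6 = 12/6 = 2; σ²_Instrument calibration = ((3−1)/6)² = 0.111
te_Pilot data = (9 + 4·10 + 11)/6 = 60/6 = 10; σ²_Pilot data = ((11−9)/6)² = 0.111
te_Data collection = (1 + 4·6 + 11)/6 = 36/6 = 6; σ²_Data collection = ((11−1)/6)² = 2.778

Forward pass:
ES_IRB approval = 0; EF_IRB approval = 6
ES_Recruitment = 6; EF_Recruitment = 6+5 = 11
ES_Instrument calibration = 6; EF_Instrument calibration = 6+2 = 8
ES_Pilot data = max(EF_Recruitment=11, EF_Instrument calibration=8) = 11; EF_Pilot data = 11+10 = 21
ES_Data collection = max(EF_Instrument calibration=8, EF_Pilot data=21) = 21; EF_Data collection = 21+6 = 27
Expected project duration μ = 27 weeks. Critical path: IRB approval → Recruitment → Pilot data → Data collection.

Variance along critical path = 0.111 + 7.111 + 0.111 + 2.778 = 10.111
σ = √10.111 = 3.180 weeks

3.18 weeks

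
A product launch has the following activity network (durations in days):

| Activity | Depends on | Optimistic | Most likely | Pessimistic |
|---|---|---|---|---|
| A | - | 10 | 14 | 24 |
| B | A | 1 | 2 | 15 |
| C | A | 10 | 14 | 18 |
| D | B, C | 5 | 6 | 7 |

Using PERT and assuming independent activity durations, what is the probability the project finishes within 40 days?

te_A = (10 + 4·14 + 24)/6 = 90/6 = 15; σ²_A = ((24−10)/6)² = 5.444
te_B = (1 + 4·2 + 15)/6 = 24/6 = 4; σ²_B = ((15−1)/6)² = 5.444
te_C = (10 + 4·14 + 18)/6 = 84/6 = 14; σ²_C = ((18−10)/6)² = 1.778
te_D = (5 + 4·6 + 7)/6 = 36/6 = 6; σ²_D = ((7−5)/6)² = 0.111

Forward pass:
ES_A = 0; EF_A = 15
ES_B = 15; EF_B = 15+4 = 19
ES_C = 15; EF_C = 15+14 = 29
ES_D = max(EF_B=19, EF_C=29) = 29; EF_D = 29+6 = 35
Expected project duration μ = 35 days. Critical path: A → C → D.

Variance along critical path = 5.444 + 1.778 + 0.111 = 7.333; σ = √7.333 = 2.708 days.
Z = (40 − 35) / 2.708 = 1.846
P(T ≤ 40) = Φ(1.846) ≈ 0.968

0.968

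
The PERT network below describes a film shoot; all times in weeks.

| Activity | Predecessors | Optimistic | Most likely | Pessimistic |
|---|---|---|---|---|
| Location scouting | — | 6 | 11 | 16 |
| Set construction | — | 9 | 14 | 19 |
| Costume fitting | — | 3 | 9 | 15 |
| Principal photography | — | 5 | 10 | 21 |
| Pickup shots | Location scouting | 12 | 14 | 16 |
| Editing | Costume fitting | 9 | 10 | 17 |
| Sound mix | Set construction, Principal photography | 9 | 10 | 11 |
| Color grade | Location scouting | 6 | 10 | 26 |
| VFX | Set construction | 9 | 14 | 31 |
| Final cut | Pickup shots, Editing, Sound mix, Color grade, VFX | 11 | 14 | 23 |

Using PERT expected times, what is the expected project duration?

45 weeks

te_Location scouting = (6 + 4·11 + 16)/6 = 66/6 = 11
te_Set construction = (9 + 4·14 + 19)/6 = 84/6 = 14
te_Costume fitting = (3 + 4·9 + 15)/6 = 54/6 = 9
te_Principal photography = (5 + 4·10 + 21)/6 = 66/6 = 11
te_Pickup shots = (12 + 4·14 + 16)/6 = 84/6 = 14
te_Editing = (9 + 4·10 + 17)/6 = 66/6 = 11
te_Sound mix = (9 + 4·10 + 11)/6 = 60/6 = 10
te_Color grade = (6 + 4·10 + 26)/6 = 72/6 = 12
te_VFX = (9 + 4·14 + 31)/6 = 96/6 = 16
te_Final cut = (11 + 4·14 + 23)/6 = 90/6 = 15

Forward pass:
ES_Location scouting = 0; EF_Location scouting = 11
ES_Set construction = 0; EF_Set construction = 14
ES_Costume fitting = 0; EF_Costume fitting = 9
ES_Principal photography = 0; EF_Principal photography = 11
ES_Pickup shots = 11; EF_Pickup shots = 11+14 = 25
ES_Editing = 9; EF_Editing = 9+11 = 20
ES_Sound mix = max(EF_Set construction=14, EF_Principal photography=11) = 14; EF_Sound mix = 14+10 = 24
ES_Color grade = 11; EF_Color grade = 11+12 = 23
ES_VFX = 14; EF_VFX = 14+16 = 30
ES_Final cut = max(EF_Pickup shots=25, EF_Editing=20, EF_Sound mix=24, EF_Color grade=23, EF_VFX=30) = 30; EF_Final cut = 30+15 = 45
Expected project duration μ = 45 weeks. Critical path: Set construction → VFX → Final cut.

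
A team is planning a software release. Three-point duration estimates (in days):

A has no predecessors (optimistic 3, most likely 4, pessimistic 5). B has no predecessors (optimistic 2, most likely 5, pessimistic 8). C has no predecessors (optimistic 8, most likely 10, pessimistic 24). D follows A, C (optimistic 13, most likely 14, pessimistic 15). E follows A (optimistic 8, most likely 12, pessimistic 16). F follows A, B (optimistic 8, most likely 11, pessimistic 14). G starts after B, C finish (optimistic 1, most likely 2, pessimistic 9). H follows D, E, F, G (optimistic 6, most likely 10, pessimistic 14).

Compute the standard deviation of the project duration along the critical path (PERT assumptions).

3.00 days

te_A = (3 + 4·4 + 5)/6 = 24/6 = 4; σ²_A = ((5−3)/6)² = 0.111
te_B = (2 + 4·5 + 8)/6 = 30/6 = 5; σ²_B = ((8−2)/6)² = 1.000
te_C = (8 + 4·10 + 24)/6 = 72/6 = 12; σ²_C = ((24−8)/6)² = 7.111
te_D = (13 + 4·14 + 15)/6 = 84/6 = 14; σ²_D = ((15−13)/6)² = 0.111
te_E = (8 + 4·12 + 16)/6 = 72/6 = 12; σ²_E = ((16−8)/6)² = 1.778
te_F = (8 + 4·11 + 14)/6 = 66/6 = 11; σ²_F = ((14−8)/6)² = 1.000
te_G = (1 + 4·2 + 9)/6 = 18/6 = 3; σ²_G = ((9−1)/6)² = 1.778
te_H = (6 + 4·10 + 14)/6 = 60/6 = 10; σ²_H = ((14−6)/6)² = 1.778

Forward pass:
ES_A = 0; EF_A = 4
ES_B = 0; EF_B = 5
ES_C = 0; EF_C = 12
ES_D = max(EF_A=4, EF_C=12) = 12; EF_D = 12+14 = 26
ES_E = 4; EF_E = 4+12 = 16
ES_F = max(EF_A=4, EF_B=5) = 5; EF_F = 5+11 = 16
ES_G = max(EF_B=5, EF_C=12) = 12; EF_G = 12+3 = 15
ES_H = max(EF_D=26, EF_E=16, EF_F=16, EF_G=15) = 26; EF_H = 26+10 = 36
Expected project duration μ = 36 days. Critical path: C → D → H.

Variance along critical path = 7.111 + 0.111 + 1.778 = 9.000
σ = √9.000 = 3.000 days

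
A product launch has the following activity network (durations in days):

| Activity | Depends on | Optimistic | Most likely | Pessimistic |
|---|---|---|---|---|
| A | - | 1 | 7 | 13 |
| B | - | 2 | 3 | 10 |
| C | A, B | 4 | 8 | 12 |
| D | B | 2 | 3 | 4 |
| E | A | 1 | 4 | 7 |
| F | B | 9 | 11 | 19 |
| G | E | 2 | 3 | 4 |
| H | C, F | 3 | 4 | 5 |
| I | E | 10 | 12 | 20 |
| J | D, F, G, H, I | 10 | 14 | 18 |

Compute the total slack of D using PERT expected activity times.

te_A = (1 + 4·7 + 13)/6 = 42/6 = 7
te_B = (2 + 4·3 + 10)/6 = 24/6 = 4
te_C = (4 + 4·8 + 12)/6 = 48/6 = 8
te_D = (2 + 4·3 + 4)/6 = 18/6 = 3
te_E = (1 + 4·4 + 7)/6 = 24/6 = 4
te_F = (9 + 4·11 + 19)/6 = 72/6 = 12
te_G = (2 + 4·3 + 4)/6 = 18/6 = 3
te_H = (3 + 4·4 + 5)/6 = 24/6 = 4
te_I = (10 + 4·12 + 20)/6 = 78/6 = 13
te_J = (10 + 4·14 + 18)/6 = 84/6 = 14

Forward pass:
ES_A = 0; EF_A = 7
ES_B = 0; EF_B = 4
ES_C = max(EF_A=7, EF_B=4) = 7; EF_C = 7+8 = 15
ES_D = 4; EF_D = 4+3 = 7
ES_E = 7; EF_E = 7+4 = 11
ES_F = 4; EF_F = 4+12 = 16
ES_G = 11; EF_G = 11+3 = 14
ES_H = max(EF_C=15, EF_F=16) = 16; EF_H = 16+4 = 20
ES_I = 11; EF_I = 11+13 = 24
ES_J = max(EF_D=7, EF_F=16, EF_G=14, EF_H=20, EF_I=24) = 24; EF_J = 24+14 = 38
Expected project duration μ = 38 days. Critical path: A → E → I → J.

Backward pass:
LF_J = 38; LS_J = 38−14 = 24
LF_I = LS_J = 24; LS_I = 24−13 = 11
LF_H = LS_J = 24; LS_H = 24−4 = 20
LF_G = LS_J = 24; LS_G = 24−3 = 21
LF_F = min(LS_H=20, LS_J=24) = 20; LS_F = 20−12 = 8
LF_E = min(LS_G=21, LS_I=11) = 11; LS_E = 11−4 = 7
LF_D = LS_J = 24; LS_D = 24−3 = 21
LF_C = LS_H = 20; LS_C = 20−8 = 12
LF_B = min(LS_C=12, LS_D=21, LS_F=8) = 8; LS_B = 8−4 = 4
LF_A = min(LS_C=12, LS_E=7) = 7; LS_A = 7−7 = 0
Slack_D = LS_D − ES_D = 21 − 4 = 17

17 days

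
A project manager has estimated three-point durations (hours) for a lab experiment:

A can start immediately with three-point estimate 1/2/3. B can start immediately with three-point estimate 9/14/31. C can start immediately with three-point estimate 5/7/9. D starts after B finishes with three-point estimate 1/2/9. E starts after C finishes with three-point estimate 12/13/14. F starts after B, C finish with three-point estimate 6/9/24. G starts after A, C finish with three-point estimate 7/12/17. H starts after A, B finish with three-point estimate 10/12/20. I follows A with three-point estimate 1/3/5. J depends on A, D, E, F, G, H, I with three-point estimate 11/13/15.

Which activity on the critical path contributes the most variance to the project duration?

te_A = (1 + 4·2 + 3)/6 = 12/6 = 2; σ²_A = ((3−1)/6)² = 0.111
te_B = (9 + 4·14 + 31)/6 = 96/6 = 16; σ²_B = ((31−9)/6)² = 13.444
te_C = (5 + 4·7 + 9)/6 = 42/6 = 7; σ²_C = ((9−5)/6)² = 0.444
te_D = (1 + 4·2 + 9)/6 = 18/6 = 3; σ²_D = ((9−1)/6)² = 1.778
te_E = (12 + 4·13 + 14)/6 = 78/6 = 13; σ²_E = ((14−12)/6)² = 0.111
te_F = (6 + 4·9 + 24)/6 = 66/6 = 11; σ²_F = ((24−6)/6)² = 9.000
te_G = (7 + 4·12 + 17)/6 = 72/6 = 12; σ²_G = ((17−7)/6)² = 2.778
te_H = (10 + 4·12 + 20)/6 = 78/6 = 13; σ²_H = ((20−10)/6)² = 2.778
te_I = (1 + 4·3 + 5)/6 = 18/6 = 3; σ²_I = ((5−1)/6)² = 0.444
te_J = (11 + 4·13 + 15)/6 = 78/6 = 13; σ²_J = ((15−11)/6)² = 0.444

Forward pass:
ES_A = 0; EF_A = 2
ES_B = 0; EF_B = 16
ES_C = 0; EF_C = 7
ES_D = 16; EF_D = 16+3 = 19
ES_E = 7; EF_E = 7+13 = 20
ES_F = max(EF_B=16, EF_C=7) = 16; EF_F = 16+11 = 27
ES_G = max(EF_A=2, EF_C=7) = 7; EF_G = 7+12 = 19
ES_H = max(EF_A=2, EF_B=16) = 16; EF_H = 16+13 = 29
ES_I = 2; EF_I = 2+3 = 5
ES_J = max(EF_A=2, EF_D=19, EF_E=20, EF_F=27, EF_G=19, EF_H=29, EF_I=5) = 29; EF_J = 29+13 = 42
Expected project duration μ = 42 hours. Critical path: B → H → J.

Variances on critical path: σ²_B=13.444, σ²_H=2.778, σ²_J=0.444.
Largest is σ²_B = 13.444.

B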